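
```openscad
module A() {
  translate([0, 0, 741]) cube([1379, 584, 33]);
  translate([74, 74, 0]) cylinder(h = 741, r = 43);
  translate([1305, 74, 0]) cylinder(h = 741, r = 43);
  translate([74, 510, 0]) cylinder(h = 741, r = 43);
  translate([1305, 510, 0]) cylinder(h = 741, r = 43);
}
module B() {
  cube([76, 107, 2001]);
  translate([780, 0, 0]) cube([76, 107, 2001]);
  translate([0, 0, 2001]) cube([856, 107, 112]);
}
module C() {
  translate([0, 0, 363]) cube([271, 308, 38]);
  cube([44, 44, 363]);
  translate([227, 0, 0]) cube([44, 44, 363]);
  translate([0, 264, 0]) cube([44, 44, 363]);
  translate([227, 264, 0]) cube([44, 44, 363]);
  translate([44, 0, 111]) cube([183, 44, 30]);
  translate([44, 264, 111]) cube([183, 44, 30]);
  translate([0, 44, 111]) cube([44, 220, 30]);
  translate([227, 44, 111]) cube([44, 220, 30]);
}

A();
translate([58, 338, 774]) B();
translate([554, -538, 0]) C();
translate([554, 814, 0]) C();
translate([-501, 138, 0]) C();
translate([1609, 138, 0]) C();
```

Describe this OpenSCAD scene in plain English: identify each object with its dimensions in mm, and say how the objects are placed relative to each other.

A is a table: top 1379 mm (x) × 584 mm (y), 33 mm thick, upper face at z = 774 mm, on four round legs of 86 mm diameter, each leg's bounding box inset 31 mm from the nearest pair of top edges, running from z = 0 to the bottom of the top.

B is a door frame. The clear opening is 704 mm wide and 2001 mm high. Two 76 mm wide jambs, 107 mm deep, stand either side of the opening from the floor to the top of the opening. A 112 mm thick head sits across the top of both jambs, spanning the full outside width of the frame.

C is a four-legged stool. The seat is a 271×308×38 mm slab whose top surface is at z = 401 mm; four square legs, each 44×44 mm in cross-section, run from the floor (z = 0) to the underside of the seat, each flush with a corner of the seat. Four stretchers, 44 mm wide and 30 mm tall, connect adjacent legs with their undersides at z = 111 mm, each running between the inner faces of the legs it joins and aligned with the legs' outer faces on the other axis.

The door frame is on top of the table. Four stools sit around the table at the −y, +y, −x, +x sides.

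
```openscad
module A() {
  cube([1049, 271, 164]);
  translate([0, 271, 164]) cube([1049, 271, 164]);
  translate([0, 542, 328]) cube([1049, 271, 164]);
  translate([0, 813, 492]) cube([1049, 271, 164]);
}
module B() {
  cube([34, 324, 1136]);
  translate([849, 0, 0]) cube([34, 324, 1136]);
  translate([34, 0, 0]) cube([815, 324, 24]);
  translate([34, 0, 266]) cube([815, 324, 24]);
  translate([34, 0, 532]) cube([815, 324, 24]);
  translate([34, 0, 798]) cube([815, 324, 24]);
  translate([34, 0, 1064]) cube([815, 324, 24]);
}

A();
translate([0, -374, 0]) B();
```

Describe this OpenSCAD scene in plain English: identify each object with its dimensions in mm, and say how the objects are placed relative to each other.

A is a run of 4 identical solid stair steps. Each tread is 1049×271 mm and each step block is 164 mm high. Step 1 rests on the floor; step k is offset from step 1 by (k−1)×271 mm in y and (k−1)×164 mm in z.

B is a bookshelf 883 mm wide overall, 324 mm deep and 1136 mm tall. The two sides are 34 mm thick vertical panels. 5 horizontal shelves of 24 mm thickness span between the inner faces of the sides; the lowest shelf sits on the floor and shelves are stacked with a clear vertical gap of 242 mm between each pair.

The bookshelf is on the floor beside the staircase on its −y side.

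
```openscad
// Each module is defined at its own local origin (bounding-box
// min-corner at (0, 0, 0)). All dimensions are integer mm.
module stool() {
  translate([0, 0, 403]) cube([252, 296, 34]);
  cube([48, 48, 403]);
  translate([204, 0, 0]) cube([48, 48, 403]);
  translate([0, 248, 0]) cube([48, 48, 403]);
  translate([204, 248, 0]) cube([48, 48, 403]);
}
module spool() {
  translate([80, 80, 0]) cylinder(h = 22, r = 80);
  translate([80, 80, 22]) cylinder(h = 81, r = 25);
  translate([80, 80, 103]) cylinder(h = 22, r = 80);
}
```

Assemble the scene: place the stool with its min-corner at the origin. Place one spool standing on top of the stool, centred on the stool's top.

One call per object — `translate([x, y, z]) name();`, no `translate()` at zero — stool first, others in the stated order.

stool();
translate([46, 68, 437]) spool();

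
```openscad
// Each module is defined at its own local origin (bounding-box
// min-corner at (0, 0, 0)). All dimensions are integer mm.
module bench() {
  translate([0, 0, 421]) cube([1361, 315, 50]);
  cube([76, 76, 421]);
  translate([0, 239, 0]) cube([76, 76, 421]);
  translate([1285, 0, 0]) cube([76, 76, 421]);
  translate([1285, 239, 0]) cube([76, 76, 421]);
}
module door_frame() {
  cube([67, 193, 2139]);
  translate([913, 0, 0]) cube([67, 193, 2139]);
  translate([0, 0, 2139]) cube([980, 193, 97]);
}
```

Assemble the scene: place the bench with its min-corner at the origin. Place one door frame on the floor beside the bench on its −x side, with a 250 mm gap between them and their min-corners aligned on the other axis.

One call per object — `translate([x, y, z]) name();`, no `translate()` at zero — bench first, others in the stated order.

bench();
translate([-1230, 0, 0]) door_frame();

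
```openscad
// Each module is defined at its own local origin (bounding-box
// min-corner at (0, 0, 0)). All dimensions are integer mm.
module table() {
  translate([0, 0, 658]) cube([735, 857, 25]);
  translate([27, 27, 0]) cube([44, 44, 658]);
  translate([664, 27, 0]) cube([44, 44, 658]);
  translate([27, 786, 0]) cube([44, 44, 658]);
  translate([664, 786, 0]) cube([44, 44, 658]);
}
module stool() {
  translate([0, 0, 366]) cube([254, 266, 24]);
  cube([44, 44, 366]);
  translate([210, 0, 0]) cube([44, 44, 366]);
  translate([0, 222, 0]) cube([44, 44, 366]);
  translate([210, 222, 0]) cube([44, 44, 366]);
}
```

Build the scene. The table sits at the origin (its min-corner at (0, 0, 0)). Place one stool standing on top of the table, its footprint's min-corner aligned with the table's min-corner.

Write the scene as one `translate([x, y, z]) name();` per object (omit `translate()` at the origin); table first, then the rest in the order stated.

table();
translate([0, 0, 683]) stool();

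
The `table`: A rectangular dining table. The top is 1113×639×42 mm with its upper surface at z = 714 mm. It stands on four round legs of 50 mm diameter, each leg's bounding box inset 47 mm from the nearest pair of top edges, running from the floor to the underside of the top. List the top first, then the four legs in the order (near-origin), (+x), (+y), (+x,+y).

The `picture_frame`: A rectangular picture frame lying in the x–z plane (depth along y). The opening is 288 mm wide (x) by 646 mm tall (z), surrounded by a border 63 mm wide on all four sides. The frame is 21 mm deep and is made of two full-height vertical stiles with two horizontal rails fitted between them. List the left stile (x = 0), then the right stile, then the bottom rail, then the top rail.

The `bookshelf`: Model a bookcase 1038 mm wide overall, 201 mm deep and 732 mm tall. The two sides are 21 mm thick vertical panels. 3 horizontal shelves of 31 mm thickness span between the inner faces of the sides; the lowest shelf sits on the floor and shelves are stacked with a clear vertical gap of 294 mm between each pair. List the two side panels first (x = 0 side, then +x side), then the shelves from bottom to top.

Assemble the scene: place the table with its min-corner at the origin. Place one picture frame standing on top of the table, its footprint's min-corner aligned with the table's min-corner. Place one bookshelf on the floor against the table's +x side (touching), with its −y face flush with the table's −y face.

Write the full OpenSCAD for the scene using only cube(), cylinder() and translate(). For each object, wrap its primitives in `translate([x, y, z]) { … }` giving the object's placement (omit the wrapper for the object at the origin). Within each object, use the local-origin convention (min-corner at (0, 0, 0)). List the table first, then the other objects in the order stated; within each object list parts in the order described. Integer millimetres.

translate([0, 0, 672]) cube([1113, 639, 42]);
translate([72, 72, 0]) cylinder(h = 672, r = 25);
translate([1041, 72, 0]) cylinder(h = 672, r = 25);
translate([72, 567, 0]) cylinder(h = 672, r = 25);
translate([1041, 567, 0]) cylinder(h = 672, r = 25);
translate([0, 0, 714]) {
  cube([63, 21, 772]);
  translate([351, 0, 0]) cube([63, 21, 772]);
  translate([63, 0, 0]) cube([288, 21, 63]);
  translate([63, 0, 709]) cube([288, 21, 63]);
}
translate([1113, 0, 0]) {
  cube([21, 201, 732]);
  translate([1017, 0, 0]) cube([21, 201, 732]);
  translate([21, 0, 0]) cube([996, 201, 31]);
  translate([21, 0, 325]) cube([996, 201, 31]);
  translate([21, 0, 650]) cube([996, 201, 31]);
}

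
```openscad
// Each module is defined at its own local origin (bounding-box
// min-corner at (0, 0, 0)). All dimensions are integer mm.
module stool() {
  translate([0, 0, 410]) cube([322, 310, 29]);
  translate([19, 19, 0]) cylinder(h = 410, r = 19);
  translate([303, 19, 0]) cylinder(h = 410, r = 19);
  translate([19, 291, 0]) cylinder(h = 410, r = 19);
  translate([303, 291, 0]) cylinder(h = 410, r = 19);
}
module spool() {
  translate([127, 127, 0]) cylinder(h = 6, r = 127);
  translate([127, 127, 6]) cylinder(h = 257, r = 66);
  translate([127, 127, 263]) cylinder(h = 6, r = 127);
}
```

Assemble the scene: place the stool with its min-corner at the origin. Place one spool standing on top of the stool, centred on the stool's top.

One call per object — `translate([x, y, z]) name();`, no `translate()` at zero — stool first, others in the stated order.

stool();
translate([34, 28, 439]) spool();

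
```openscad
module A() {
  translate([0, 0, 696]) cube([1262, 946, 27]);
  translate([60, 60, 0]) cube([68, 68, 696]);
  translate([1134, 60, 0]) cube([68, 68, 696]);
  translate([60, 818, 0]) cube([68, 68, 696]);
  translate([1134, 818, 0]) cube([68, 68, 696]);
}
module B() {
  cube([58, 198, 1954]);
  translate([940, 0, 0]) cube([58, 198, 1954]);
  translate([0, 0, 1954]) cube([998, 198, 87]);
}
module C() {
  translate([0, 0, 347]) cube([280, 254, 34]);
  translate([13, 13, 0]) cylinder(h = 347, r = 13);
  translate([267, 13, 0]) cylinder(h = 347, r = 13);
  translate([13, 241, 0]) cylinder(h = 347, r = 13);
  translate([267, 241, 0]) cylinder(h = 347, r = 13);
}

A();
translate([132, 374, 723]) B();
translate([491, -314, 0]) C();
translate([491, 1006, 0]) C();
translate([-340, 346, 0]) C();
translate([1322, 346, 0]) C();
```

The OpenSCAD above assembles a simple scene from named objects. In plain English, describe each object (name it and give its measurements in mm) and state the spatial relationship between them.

A is a table with a 1262×946 mm rectangular top, 27 mm thick, top surface at z = 723 mm, supported by four 68×68 mm square legs, each inset 60 mm from the nearest pair of top edges, running from the floor.

B is a door frame. The clear opening is 882 mm wide and 1954 mm high. Two 58 mm wide jambs, 198 mm deep, stand either side of the opening from the floor to the top of the opening. A 87 mm thick head sits across the top of both jambs, spanning the full outside width of the frame.

C is a four-legged stool. The seat is a 280×254×34 mm slab whose top surface is at z = 381 mm; four round legs, each 26 mm in diameter, run from the floor (z = 0) to the underside of the seat, each leg's axis is inset half a diameter from the nearest pair of seat edges (so the leg's bounding box is flush with the corner).

The door frame is on top of the table, centred. Four stools sit around the table at the −y, +y, −x, +x sides.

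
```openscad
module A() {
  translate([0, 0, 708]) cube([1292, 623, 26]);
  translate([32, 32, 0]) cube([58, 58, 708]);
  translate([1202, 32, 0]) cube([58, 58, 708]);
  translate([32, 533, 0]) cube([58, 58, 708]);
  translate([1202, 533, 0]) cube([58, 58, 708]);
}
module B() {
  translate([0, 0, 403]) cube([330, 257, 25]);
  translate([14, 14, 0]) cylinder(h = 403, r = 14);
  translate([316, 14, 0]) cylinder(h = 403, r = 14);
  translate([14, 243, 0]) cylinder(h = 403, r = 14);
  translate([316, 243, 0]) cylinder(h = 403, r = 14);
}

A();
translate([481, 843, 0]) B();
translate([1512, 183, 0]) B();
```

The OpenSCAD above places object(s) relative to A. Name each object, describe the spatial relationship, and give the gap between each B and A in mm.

A is a table. B is a stool. Two stools sit around the table at the +y, +x sides. The gap between each stool and the table is 220 mm.

Each stool's nearest face is 220 mm from the table's bounding box.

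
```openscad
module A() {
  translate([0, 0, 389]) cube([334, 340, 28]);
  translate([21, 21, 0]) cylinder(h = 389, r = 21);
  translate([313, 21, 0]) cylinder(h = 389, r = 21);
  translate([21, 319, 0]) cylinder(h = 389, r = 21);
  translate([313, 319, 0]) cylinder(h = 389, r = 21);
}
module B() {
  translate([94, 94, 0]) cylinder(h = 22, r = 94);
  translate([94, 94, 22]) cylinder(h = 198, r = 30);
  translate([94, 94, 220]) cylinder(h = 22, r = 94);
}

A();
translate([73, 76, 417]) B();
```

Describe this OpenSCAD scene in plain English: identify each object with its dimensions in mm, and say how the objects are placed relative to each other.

A is a four-legged stool. The seat is 334×340 mm, 28 mm thick, top at z = 417 mm. It stands on four round legs, each 42 mm in diameter, from z = 0 to the seat underside, each leg's axis is inset half a diameter from the nearest pair of seat edges (so the leg's bounding box is flush with the corner).

B is a spool: two coaxial disc flanges of radius 94 mm and thickness 22 mm, joined by a core cylinder of radius 30 mm and height 198 mm. The lower flange rests on z = 0 and the three cylinders share a vertical axis.

The spool is on top of the stool, centred.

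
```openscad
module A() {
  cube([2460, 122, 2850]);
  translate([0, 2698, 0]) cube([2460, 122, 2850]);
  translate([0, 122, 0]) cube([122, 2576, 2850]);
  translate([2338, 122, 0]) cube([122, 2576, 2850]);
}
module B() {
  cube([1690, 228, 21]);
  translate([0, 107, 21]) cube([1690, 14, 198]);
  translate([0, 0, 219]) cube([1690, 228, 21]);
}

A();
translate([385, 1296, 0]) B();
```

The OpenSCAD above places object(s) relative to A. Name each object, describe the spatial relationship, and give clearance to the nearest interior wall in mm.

Clearances: x = 263, y = 1174; minimum 263 mm.

A is a house frame. B is an I-beam. The I-beam sits inside the house frame, centred. The clearance to the nearest interior wall is 263 mm.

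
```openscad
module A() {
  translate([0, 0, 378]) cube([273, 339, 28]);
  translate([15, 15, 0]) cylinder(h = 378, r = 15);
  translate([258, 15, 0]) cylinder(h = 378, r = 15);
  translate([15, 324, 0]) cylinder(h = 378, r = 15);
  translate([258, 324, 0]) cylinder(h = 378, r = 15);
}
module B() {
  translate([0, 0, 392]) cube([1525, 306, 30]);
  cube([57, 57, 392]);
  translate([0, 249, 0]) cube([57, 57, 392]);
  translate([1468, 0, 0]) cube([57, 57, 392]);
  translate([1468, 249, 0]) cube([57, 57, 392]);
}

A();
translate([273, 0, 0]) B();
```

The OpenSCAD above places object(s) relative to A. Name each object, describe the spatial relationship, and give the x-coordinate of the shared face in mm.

The stool's +x face and the bench's −x face are both at x = 273 mm.

A is a stool. B is a bench. The bench is against the stool's +x side, with their −y faces flush. The x-coordinate of the shared face is 273 mm.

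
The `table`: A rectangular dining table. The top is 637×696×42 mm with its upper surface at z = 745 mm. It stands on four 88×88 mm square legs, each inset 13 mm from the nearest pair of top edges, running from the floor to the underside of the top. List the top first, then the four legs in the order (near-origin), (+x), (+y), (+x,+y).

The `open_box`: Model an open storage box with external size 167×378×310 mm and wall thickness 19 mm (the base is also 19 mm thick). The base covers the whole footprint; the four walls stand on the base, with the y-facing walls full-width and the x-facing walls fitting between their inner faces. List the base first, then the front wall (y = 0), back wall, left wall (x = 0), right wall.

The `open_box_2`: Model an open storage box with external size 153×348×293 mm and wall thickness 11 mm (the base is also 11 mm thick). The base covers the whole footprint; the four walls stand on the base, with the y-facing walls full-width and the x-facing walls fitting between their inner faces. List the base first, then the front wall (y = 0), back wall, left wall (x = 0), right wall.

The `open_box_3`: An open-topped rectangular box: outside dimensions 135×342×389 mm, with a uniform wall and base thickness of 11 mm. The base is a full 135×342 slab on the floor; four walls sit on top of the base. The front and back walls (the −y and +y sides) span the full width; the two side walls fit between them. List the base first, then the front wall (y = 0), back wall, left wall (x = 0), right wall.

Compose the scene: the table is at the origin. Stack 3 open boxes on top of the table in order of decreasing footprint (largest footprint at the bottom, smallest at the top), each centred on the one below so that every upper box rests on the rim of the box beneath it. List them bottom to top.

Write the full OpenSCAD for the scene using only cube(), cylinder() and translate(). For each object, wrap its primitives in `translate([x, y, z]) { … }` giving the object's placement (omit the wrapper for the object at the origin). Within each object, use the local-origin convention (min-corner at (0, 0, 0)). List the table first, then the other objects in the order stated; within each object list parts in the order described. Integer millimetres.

translate([0, 0, 703]) cube([637, 696, 42]);
translate([13, 13, 0]) cube([88, 88, 703]);
translate([536, 13, 0]) cube([88, 88, 703]);
translate([13, 595, 0]) cube([88, 88, 703]);
translate([536, 595, 0]) cube([88, 88, 703]);
translate([235, 159, 745]) {
  cube([167, 378, 19]);
  translate([0, 0, 19]) cube([167, 19, 291]);
  translate([0, 359, 19]) cube([167, 19, 291]);
  translate([0, 19, 19]) cube([19, 340, 291]);
  translate([148, 19, 19]) cube([19, 340, 291]);
}
translate([242, 174, 1055]) {
  cube([153, 348, 11]);
  translate([0, 0, 11]) cube([153, 11, 282]);
  translate([0, 337, 11]) cube([153, 11, 282]);
  translate([0, 11, 11]) cube([11, 326, 282]);
  translate([142, 11, 11]) cube([11, 326, 282]);
}
translate([251, 177, 1348]) {
  cube([135, 342, 11]);
  translate([0, 0, 11]) cube([135, 11, 378]);
  translate([0, 331, 11]) cube([135, 11, 378]);
  translate([0, 11, 11]) cube([11, 320, 378]);
  translate([124, 11, 11]) cube([11, 320, 378]);
}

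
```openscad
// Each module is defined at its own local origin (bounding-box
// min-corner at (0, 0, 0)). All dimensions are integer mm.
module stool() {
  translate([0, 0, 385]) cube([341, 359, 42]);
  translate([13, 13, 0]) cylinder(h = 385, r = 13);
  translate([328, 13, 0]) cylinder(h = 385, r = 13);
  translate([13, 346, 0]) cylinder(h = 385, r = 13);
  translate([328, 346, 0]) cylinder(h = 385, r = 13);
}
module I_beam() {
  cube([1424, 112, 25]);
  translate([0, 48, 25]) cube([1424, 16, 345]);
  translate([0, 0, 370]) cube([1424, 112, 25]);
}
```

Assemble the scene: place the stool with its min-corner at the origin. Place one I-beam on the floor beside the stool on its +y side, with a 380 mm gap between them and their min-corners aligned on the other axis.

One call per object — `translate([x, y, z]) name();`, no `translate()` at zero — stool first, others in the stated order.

stool();
translate([0, 739, 0]) I_beam();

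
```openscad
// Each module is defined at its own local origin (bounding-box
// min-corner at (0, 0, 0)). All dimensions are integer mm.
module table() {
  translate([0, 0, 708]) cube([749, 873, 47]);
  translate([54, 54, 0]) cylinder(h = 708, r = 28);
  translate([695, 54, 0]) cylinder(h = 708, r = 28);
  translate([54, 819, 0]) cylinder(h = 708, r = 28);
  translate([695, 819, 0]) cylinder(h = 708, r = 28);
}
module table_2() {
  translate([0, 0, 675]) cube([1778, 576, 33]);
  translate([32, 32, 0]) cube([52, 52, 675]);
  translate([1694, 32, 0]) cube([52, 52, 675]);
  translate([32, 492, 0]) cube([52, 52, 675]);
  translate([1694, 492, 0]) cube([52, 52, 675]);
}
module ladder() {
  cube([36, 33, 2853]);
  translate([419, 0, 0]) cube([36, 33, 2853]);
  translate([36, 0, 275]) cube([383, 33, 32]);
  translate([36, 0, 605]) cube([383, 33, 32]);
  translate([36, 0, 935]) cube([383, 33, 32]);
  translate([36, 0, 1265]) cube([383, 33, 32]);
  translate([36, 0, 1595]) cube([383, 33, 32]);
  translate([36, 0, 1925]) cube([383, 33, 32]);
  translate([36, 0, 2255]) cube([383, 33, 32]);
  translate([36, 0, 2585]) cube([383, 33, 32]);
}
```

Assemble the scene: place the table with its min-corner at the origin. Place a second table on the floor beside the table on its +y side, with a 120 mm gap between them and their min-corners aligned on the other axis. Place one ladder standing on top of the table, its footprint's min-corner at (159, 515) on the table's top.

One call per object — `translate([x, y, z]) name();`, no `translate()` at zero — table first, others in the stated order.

table();
translate([0, 993, 0]) table_2();
translate([159, 515, 755]) ladder();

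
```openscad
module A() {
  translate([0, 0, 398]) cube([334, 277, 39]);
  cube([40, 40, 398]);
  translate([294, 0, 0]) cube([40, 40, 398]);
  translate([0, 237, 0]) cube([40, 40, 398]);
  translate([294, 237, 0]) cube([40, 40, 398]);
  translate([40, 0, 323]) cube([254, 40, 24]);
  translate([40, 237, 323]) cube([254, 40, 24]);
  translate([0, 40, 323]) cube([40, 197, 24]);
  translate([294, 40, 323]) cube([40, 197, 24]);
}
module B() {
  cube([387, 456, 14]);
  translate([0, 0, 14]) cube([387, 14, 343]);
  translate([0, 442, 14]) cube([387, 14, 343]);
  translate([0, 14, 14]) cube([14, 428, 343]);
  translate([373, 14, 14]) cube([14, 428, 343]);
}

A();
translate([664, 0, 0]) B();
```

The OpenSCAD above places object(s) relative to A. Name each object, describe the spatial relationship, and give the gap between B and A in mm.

The open box's nearest face is 330 mm from the stool's +x face.

A is a stool. B is an open box. The open box is on the floor beside the stool on its +x side. The gap between the open box and the stool is 330 mm.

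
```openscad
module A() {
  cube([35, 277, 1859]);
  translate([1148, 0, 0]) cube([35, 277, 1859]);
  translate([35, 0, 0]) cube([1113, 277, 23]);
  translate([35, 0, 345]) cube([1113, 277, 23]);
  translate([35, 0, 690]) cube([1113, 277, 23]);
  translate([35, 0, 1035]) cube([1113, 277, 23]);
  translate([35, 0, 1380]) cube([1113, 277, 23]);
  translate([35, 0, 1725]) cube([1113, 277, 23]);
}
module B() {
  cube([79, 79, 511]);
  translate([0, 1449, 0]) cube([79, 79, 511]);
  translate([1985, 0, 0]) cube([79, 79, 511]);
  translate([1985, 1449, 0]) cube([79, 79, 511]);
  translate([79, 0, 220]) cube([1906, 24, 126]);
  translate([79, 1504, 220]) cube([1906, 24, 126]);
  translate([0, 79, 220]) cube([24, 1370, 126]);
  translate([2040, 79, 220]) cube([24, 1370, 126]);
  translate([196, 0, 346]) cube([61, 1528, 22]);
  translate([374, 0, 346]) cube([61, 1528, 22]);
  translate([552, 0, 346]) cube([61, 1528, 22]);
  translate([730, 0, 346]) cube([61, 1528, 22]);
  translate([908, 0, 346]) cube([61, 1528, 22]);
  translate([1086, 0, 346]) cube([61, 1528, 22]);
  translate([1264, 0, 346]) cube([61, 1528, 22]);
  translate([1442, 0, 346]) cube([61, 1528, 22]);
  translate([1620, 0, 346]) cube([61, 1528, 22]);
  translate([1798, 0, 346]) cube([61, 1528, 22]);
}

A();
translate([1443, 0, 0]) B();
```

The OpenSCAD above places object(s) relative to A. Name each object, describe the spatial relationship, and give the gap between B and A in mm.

A is a bookshelf. B is a bed frame. The bed frame is on the floor beside the bookshelf on its +x side. The gap between the bed frame and the bookshelf is 260 mm.

The bed frame's nearest face is 260 mm from the bookshelf's +x face.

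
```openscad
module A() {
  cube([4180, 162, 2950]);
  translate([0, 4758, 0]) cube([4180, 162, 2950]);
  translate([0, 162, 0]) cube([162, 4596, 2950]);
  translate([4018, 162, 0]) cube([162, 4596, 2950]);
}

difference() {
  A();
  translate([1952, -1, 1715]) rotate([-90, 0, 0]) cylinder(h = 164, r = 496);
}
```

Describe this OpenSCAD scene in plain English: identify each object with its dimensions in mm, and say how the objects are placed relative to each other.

A is a box-shaped house frame (walls only): outside footprint 4180×4920 mm, wall height 2950 mm, wall thickness 162 mm. The two y-facing walls run the full x-width; the two x-facing walls fit between the inner faces of the y-facing walls.

The house frame has a circular hole of radius 496 mm through its front wall, centred at (x = 1952, z = 1715).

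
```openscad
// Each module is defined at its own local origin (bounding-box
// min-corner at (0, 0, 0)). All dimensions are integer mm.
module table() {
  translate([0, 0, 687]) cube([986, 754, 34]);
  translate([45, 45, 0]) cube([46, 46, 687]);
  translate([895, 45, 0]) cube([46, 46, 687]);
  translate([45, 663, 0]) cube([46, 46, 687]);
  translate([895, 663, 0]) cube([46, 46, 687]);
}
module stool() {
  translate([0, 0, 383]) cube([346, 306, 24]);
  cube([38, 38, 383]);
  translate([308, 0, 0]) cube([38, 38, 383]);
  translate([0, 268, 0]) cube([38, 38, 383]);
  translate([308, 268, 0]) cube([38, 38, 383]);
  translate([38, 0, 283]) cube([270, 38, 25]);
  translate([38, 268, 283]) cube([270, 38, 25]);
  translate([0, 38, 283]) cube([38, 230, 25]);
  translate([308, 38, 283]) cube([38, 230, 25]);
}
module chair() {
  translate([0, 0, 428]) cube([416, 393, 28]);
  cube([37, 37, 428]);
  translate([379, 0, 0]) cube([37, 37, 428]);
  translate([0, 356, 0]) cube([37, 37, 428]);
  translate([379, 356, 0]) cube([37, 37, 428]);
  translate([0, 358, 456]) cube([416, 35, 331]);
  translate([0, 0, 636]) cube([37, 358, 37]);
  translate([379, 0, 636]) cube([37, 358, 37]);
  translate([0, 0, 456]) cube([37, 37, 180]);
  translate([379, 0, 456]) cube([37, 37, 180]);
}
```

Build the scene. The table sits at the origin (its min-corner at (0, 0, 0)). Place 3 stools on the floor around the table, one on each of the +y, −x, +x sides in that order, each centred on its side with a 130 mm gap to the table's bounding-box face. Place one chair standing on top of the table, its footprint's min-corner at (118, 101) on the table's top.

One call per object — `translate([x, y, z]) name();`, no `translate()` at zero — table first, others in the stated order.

table();
translate([320, 884, 0]) stool();
translate([-476, 224, 0]) stool();
translate([1116, 224, 0]) stool();
translate([118, 101, 721]) chair();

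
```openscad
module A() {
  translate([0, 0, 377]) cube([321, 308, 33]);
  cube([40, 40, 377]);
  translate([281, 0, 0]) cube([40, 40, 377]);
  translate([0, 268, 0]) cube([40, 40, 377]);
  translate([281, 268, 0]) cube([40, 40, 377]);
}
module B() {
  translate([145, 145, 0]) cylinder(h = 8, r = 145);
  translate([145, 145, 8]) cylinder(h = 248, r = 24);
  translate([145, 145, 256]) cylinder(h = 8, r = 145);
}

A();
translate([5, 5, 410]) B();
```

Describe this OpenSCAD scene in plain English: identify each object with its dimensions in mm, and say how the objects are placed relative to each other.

A is a simple wooden stool: a rectangular seat 321 mm (x) by 308 mm (y), 33 mm thick, top face at z = 410 mm, on four square legs, each 40×40 mm in cross-section. The legs rest on z = 0, each flush with a corner of the seat.

B is a spool: two coaxial disc flanges of radius 145 mm and thickness 8 mm, joined by a core cylinder of radius 24 mm and height 248 mm. The lower flange rests on z = 0 and the three cylinders share a vertical axis.

The spool is on top of the stool.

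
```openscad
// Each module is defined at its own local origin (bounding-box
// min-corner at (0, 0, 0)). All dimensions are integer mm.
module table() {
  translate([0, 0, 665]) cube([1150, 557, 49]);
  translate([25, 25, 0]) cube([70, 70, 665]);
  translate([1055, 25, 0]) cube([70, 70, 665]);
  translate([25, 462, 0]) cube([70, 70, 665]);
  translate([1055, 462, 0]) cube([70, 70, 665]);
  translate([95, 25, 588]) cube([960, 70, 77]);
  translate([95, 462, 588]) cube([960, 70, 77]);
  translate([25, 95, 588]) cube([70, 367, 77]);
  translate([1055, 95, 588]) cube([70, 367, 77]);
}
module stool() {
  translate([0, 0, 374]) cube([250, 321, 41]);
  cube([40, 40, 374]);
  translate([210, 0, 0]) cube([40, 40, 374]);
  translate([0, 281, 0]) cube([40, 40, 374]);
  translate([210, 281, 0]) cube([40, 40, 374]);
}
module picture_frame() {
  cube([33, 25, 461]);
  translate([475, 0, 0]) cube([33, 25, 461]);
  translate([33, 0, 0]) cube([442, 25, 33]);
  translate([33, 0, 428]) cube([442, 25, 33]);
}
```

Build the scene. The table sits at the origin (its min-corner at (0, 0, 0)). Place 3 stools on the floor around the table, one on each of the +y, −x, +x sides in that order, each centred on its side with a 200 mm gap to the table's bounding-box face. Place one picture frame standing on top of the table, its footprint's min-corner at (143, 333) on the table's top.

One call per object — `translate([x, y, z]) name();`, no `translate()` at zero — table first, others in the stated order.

table();
translate([450, 757, 0]) stool();
translate([-450, 118, 0]) stool();
translate([1350, 118, 0]) stool();
translate([143, 333, 714]) picture_frame();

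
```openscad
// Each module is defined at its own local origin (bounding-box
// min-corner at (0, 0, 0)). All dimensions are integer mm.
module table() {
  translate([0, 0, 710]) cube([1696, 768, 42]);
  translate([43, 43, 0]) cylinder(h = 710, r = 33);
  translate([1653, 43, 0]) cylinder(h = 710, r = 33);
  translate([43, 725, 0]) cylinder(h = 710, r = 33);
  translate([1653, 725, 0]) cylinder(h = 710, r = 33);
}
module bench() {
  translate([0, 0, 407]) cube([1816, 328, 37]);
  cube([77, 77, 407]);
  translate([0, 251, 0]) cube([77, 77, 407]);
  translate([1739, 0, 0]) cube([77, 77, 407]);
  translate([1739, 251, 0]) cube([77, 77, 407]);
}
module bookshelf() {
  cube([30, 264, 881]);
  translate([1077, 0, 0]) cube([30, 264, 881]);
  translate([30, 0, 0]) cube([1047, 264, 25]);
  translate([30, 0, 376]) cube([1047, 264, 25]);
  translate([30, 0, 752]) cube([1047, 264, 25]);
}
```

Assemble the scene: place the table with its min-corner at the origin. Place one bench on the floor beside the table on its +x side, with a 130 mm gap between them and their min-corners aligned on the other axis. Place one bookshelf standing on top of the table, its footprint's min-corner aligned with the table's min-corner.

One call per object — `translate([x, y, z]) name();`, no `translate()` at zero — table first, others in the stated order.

table();
translate([1826, 0, 0]) bench();
translate([0, 0, 752]) bookshelf();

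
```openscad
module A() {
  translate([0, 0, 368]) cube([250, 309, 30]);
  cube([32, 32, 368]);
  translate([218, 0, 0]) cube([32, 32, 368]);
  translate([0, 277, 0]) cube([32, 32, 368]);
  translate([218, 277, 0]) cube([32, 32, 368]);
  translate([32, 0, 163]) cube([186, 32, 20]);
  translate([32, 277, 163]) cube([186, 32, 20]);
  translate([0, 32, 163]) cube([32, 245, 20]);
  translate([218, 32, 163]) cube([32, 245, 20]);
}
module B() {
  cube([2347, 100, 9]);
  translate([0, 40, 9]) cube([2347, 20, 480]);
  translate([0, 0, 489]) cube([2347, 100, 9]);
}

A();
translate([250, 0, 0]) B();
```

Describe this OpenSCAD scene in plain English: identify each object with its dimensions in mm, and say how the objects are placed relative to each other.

A is a simple wooden stool: a rectangular seat 250 mm (x) by 309 mm (y), 30 mm thick, top face at z = 398 mm, on four square legs, each 32×32 mm in cross-section. The legs rest on z = 0, each flush with a corner of the seat. Four stretchers, 32 mm wide and 20 mm tall, connect adjacent legs with their undersides at z = 163 mm, each running between the inner faces of the legs it joins and aligned with the legs' outer faces on the other axis.

B is an I-beam lying along x, 2347 mm long. Overall section height 498 mm. Two flanges 100 mm wide (y) and 9 mm thick, one on the floor and one at the top; a web 20 mm thick runs between them, centred on the flange width.

The I-beam is against the stool's +x side, with their −y faces flush.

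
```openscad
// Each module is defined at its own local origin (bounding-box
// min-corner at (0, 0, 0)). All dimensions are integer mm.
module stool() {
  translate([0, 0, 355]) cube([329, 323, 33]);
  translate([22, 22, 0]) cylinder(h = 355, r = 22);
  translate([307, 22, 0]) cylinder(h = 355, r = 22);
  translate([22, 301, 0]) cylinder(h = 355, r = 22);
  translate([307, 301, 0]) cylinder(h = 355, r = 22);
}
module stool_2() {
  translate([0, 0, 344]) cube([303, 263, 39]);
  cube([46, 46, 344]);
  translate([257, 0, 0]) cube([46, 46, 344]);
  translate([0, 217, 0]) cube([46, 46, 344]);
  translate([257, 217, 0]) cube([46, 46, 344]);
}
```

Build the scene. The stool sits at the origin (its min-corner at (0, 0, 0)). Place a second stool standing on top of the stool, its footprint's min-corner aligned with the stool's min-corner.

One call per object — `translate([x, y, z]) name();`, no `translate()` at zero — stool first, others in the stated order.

stool();
translate([0, 0, 388]) stool_2();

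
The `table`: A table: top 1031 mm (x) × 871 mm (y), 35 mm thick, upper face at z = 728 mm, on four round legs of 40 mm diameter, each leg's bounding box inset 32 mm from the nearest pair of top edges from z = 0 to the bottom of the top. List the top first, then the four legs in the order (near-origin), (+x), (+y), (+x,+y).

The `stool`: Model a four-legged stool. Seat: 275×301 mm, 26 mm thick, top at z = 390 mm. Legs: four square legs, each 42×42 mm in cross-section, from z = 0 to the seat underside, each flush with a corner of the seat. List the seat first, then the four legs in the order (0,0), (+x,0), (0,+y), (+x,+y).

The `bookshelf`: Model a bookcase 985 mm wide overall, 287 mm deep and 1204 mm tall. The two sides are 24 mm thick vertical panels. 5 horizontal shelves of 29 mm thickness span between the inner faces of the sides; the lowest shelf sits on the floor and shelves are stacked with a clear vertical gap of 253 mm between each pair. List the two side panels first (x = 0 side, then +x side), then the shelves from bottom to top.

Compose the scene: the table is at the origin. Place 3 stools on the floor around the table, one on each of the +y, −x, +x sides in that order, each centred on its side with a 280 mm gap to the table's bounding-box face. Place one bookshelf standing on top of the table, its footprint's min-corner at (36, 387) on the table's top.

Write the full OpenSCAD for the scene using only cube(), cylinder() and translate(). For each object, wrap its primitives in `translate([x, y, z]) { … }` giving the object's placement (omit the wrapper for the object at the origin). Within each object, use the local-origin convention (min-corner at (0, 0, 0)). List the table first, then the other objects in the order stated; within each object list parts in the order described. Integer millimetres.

translate([0, 0, 693]) cube([1031, 871, 35]);
translate([52, 52, 0]) cylinder(h = 693, r = 20);
translate([979, 52, 0]) cylinder(h = 693, r = 20);
translate([52, 819, 0]) cylinder(h = 693, r = 20);
translate([979, 819, 0]) cylinder(h = 693, r = 20);
translate([378, 1151, 0]) {
  translate([0, 0, 364]) cube([275, 301, 26]);
  cube([42, 42, 364]);
  translate([233, 0, 0]) cube([42, 42, 364]);
  translate([0, 259, 0]) cube([42, 42, 364]);
  translate([233, 259, 0]) cube([42, 42, 364]);
}
translate([-555, 285, 0]) {
  translate([0, 0, 364]) cube([275, 301, 26]);
  cube([42, 42, 364]);
  translate([233, 0, 0]) cube([42, 42, 364]);
  translate([0, 259, 0]) cube([42, 42, 364]);
  translate([233, 259, 0]) cube([42, 42, 364]);
}
translate([1311, 285, 0]) {
  translate([0, 0, 364]) cube([275, 301, 26]);
  cube([42, 42, 364]);
  translate([233, 0, 0]) cube([42, 42, 364]);
  translate([0, 259, 0]) cube([42, 42, 364]);
  translate([233, 259, 0]) cube([42, 42, 364]);
}
translate([36, 387, 728]) {
  cube([24, 287, 1204]);
  translate([961, 0, 0]) cube([24, 287, 1204]);
  translate([24, 0, 0]) cube([937, 287, 29]);
  translate([24, 0, 282]) cube([937, 287, 29]);
  translate([24, 0, 564]) cube([937, 287, 29]);
  translate([24, 0, 846]) cube([937, 287, 29]);
  translate([24, 0, 1128]) cube([937, 287, 29]);
}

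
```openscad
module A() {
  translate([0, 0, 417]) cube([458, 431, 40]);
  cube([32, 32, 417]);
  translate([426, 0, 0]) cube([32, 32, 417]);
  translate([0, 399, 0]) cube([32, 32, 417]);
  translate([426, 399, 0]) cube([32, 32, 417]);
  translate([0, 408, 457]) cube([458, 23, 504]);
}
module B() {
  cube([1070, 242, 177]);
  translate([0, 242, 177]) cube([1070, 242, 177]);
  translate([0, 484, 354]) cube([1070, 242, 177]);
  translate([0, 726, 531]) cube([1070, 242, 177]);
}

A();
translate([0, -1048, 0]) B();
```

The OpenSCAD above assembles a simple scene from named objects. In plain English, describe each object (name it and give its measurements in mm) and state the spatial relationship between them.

A is a chair. The seat is a 458×431×40 mm slab with its top at z = 457 mm, on four 32×32 mm corner legs (flush with the seat edges, standing on z = 0). A flat backrest 23 mm thick, 504 mm tall, spans the full seat width and rises from the seat top along its +y edge, rear face flush with the rear of the seat.

B is a run of 4 identical solid stair steps. Each tread is 1070×242 mm and each step block is 177 mm high. Step 1 rests on the floor; step k is offset from step 1 by (k−1)×242 mm in y and (k−1)×177 mm in z.

The staircase is on the floor beside the chair on its −y side.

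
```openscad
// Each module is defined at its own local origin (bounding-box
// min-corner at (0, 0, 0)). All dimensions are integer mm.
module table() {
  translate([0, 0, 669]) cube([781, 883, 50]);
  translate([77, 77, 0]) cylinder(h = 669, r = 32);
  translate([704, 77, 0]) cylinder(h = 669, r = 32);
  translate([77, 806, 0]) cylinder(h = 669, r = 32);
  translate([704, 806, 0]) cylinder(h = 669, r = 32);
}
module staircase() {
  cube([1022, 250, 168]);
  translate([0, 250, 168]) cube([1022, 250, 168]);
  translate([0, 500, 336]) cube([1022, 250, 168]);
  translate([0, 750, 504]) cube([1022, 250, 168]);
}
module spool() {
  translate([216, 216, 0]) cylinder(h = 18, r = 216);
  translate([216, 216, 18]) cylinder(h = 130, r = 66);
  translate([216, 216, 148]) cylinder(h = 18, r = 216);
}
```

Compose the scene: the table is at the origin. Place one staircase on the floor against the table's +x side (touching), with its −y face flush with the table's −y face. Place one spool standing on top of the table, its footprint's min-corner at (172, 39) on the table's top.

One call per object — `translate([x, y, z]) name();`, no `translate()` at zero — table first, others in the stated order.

table();
translate([781, 0, 0]) staircase();
translate([172, 39, 719]) spool();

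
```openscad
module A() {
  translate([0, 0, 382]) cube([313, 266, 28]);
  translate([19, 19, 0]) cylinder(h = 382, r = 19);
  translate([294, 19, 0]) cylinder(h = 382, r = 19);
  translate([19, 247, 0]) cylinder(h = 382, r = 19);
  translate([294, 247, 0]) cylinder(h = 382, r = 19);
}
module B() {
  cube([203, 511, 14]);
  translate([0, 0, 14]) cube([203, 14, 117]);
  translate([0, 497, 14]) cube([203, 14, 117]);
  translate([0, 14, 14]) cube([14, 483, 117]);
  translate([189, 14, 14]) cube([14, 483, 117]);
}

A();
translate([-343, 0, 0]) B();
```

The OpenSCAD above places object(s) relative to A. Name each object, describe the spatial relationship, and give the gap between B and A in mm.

The open box's nearest face is 140 mm from the stool's −x face.

A is a stool. B is an open box. The open box is on the floor beside the stool on its −x side. The gap between the open box and the stool is 140 mm.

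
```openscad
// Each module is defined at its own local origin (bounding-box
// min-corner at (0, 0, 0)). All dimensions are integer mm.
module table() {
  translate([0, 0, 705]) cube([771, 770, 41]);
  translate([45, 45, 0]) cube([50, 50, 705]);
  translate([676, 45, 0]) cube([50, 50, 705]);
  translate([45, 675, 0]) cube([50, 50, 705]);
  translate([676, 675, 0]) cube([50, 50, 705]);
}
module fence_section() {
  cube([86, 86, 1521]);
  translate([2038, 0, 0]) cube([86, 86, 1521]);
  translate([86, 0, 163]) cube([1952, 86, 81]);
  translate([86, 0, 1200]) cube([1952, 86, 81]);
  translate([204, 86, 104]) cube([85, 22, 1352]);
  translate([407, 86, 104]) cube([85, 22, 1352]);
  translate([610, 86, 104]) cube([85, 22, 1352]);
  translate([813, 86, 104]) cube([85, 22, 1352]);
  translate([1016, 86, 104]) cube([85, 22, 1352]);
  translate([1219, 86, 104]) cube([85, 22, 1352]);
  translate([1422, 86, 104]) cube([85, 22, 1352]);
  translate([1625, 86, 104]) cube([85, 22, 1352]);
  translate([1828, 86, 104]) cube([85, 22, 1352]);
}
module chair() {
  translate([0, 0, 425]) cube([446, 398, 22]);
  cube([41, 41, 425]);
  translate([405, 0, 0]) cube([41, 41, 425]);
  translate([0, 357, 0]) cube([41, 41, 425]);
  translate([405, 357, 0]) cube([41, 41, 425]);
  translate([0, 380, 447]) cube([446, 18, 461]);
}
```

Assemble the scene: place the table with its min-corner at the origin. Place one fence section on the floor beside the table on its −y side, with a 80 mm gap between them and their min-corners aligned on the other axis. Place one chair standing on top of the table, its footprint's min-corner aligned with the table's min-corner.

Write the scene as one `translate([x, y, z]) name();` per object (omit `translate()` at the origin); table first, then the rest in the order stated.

table();
translate([0, -188, 0]) fence_section();
translate([0, 0, 746]) chair();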